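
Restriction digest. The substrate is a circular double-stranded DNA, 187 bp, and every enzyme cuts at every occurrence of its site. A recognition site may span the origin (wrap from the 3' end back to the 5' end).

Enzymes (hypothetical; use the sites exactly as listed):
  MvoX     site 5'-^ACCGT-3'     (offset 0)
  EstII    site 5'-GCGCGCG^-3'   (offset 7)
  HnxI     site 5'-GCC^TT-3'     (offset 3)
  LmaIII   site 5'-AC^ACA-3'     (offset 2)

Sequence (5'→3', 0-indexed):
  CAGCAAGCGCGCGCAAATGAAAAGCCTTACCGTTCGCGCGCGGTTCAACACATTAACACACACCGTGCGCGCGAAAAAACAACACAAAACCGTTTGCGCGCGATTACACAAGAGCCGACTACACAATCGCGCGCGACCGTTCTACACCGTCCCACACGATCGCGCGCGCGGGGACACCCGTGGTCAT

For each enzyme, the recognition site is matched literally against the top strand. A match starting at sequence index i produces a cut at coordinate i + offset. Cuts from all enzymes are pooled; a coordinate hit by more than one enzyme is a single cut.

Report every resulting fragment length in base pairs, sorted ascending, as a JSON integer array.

Scan for sites:
  MvoX (ACCGT, off=0): starts [28, 61, 88, 135, 145] → cuts [28, 61, 88, 135, 145]
  EstII (GCGCGCG, off=7): starts [6, 35, 66, 95, 128, 161, 163] → cuts [13, 42, 73, 102, 135, 168, 170]
  HnxI (GCCTT, off=3): starts [23] → cuts [26]
  LmaIII (ACACA, off=2): starts [47, 55, 57, 81, 105, 120] → cuts [49, 57, 59, 83, 107, 122]

Pooled cuts: [13, 26, 28, 42, 49, 57, 59, 61, 73, 83, 88, 102, 107, 122, 135, 145, 168, 170]

Fragment lengths:
  13→26: 13 bp
  26→28: 2 bp
  28→42: 14 bp
  42→49: 7 bp
  49→57: 8 bp
  57→59: 2 bp
  59→61: 2 bp
  61→73: 12 bp
  73→83: 10 bp
  83→88: 5 bp
  88→102: 14 bp
  102→107: 5 bp
  107→122: 15 bp
  122→135: 13 bp
  135→145: 10 bp
  145→168: 23 bp
  168→170: 2 bp
  170→13 (wrap): 187-170+13 = 30 bp

[2,2,2,2,5,5,7,8,10,10,12,13,13,14,14,15,23,30]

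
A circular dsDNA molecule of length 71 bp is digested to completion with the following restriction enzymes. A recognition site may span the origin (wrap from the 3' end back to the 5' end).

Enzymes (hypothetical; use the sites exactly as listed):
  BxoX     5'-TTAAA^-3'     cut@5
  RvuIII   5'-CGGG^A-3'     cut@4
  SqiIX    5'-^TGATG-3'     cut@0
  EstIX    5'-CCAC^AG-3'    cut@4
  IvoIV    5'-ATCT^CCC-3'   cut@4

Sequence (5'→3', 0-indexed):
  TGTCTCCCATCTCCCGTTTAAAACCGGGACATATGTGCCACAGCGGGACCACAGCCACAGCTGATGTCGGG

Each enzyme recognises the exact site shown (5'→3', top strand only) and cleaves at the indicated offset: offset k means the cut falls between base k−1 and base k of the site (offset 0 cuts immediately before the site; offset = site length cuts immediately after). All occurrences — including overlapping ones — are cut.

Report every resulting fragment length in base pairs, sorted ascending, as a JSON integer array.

Scan for sites:
  BxoX (TTAAA, off=5): starts [17] → cuts [22]
  RvuIII (CGGGA, off=4): starts [24, 43] → cuts [28, 47]
  SqiIX (TGATG, off=0): starts [61] → cuts [61]
  EstIX (CCACAG, off=4): starts [37, 48, 54] → cuts [41, 52, 58]
  IvoIV (ATCTCCC, off=4): starts [8] → cuts [12]

All cut coordinates (distinct, sorted): [12, 22, 28, 41, 47, 52, 58, 61]

Fragment lengths:
  12→22: 10 bp
  22→28: 6 bp
  28→41: 13 bp
  41→47: 6 bp
  47→52: 5 bp
  52→58: 6 bp
  58→61: 3 bp
  61→12 (wrap): 71-61+12 = 22 bp

[3,5,6,6,6,10,13,22]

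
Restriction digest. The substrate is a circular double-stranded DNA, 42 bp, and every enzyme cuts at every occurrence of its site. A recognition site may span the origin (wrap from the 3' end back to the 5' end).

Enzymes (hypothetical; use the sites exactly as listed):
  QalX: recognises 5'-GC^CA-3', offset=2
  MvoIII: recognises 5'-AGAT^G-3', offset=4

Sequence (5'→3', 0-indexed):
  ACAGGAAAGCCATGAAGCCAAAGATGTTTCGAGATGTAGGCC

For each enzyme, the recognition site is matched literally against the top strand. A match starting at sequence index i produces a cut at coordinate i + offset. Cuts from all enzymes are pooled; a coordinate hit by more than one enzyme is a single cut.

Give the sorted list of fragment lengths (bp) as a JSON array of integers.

Scan for sites:
  QalX GCCA/2: at [8, 16, 39] ⇒ [10, 18, 41]
  MvoIII AGATG/4: at [21, 31] ⇒ [25, 35]

Pooled cuts: [10, 18, 25, 35, 41]

Fragment lengths:
  10→18: 8 bp
  18→25: 7 bp
  25→35: 10 bp
  35→41: 6 bp
  41→10 (wrap): 42-41+10 = 11 bp

[6,7,8,10,11]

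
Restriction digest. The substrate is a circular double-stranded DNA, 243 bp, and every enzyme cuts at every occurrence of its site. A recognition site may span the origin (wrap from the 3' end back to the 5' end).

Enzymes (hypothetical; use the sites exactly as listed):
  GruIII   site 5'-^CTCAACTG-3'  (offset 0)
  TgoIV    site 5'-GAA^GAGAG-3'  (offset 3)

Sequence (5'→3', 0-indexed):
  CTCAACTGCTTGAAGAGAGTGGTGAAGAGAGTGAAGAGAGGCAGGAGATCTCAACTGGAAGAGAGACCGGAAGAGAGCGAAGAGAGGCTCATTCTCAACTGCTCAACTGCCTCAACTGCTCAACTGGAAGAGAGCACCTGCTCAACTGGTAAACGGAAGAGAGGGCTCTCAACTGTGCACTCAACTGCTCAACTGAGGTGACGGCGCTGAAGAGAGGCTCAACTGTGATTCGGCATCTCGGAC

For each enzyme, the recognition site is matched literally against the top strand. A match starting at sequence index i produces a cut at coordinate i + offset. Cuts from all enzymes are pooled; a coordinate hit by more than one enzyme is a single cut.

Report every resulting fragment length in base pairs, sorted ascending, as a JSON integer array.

[6,8,8,8,9,9,9,9,11,11,11,12,12,12,12,14,14,18,24,26]

Per-enzyme occurrences:
  GruIII CTCAACTG/0: at [0, 49, 93, 101, 110, 118, 140, 167, 179, 187, 217] ⇒ [0, 49, 93, 101, 110, 118, 140, 167, 179, 187, 217]
  TgoIV GAAGAGAG/3: at [11, 23, 32, 57, 69, 78, 126, 155, 208] ⇒ [14, 26, 35, 60, 72, 81, 129, 158, 211]

Pooled cuts: [0, 14, 26, 35, 49, 60, 72, 81, 93, 101, 110, 118, 129, 140, 158, 167, 179, 187, 211, 217]

Fragments:
  0→14: 14 bp
  14→26: 12 bp
  26→35: 9 bp
  35→49: 14 bp
  49→60: 11 bp
  60→72: 12 bp
  72→81: 9 bp
  81→93: 12 bp
  93→101: 8 bp
  101→110: 9 bp
  110→118: 8 bp
  118→129: 11 bp
  129→140: 11 bp
  140→158: 18 bp
  158→167: 9 bp
  167→179: 12 bp
  179→187: 8 bp
  187→211: 24 bp
  211→217: 6 bp
  217→0 (wrap): 243-217+0 = 26 bp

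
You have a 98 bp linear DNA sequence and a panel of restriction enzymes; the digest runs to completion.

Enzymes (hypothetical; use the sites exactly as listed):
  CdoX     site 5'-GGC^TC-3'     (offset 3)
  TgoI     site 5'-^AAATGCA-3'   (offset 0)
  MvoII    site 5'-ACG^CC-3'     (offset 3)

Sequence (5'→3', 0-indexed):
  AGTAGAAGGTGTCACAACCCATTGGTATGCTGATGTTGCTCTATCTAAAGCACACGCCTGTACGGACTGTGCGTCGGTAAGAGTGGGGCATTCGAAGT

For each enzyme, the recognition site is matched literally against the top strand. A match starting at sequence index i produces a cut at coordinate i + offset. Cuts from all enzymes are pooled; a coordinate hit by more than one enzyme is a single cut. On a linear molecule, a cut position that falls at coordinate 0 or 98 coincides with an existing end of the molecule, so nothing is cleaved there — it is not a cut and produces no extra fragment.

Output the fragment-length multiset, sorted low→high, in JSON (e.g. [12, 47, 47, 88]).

Per-enzyme occurrences:
  CdoX (GGCTC, off=3): no sites
  TgoI (AAATGCA, off=0): no sites
  MvoII ACGCC/3: at [53] ⇒ [56]

Pooled cuts: [56]

Fragment lengths:
  [0,56): 56 bp
  [56,98): 42 bp

[42,56]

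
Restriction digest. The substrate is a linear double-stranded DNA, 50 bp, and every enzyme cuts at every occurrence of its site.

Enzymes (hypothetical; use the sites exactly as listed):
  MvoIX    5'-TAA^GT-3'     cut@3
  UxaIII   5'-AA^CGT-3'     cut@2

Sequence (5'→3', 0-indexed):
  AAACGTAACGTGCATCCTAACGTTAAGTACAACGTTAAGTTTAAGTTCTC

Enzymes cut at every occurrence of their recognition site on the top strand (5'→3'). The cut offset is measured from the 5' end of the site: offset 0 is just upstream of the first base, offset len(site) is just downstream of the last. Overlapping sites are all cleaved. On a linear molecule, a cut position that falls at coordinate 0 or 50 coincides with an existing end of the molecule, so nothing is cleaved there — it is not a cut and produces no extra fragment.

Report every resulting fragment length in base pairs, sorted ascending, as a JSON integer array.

[3,5,6,6,6,6,6,12]

Per-enzyme occurrences:
  MvoIX (TAAGT, off=3): starts [23, 35, 41] → cuts [26, 38, 44]
  UxaIII (AACGT, off=2): starts [1, 6, 18, 30] → cuts [3, 8, 20, 32]

All cut coordinates (distinct, sorted): [3, 8, 20, 26, 32, 38, 44]

Fragment lengths:
  [0,3): 3 bp
  [3,8): 5 bp
  [8,20): 12 bp
  [20,26): 6 bp
  [26,32): 6 bp
  [32,38): 6 bp
  [38,44): 6 bp
  [44,50): 6 bp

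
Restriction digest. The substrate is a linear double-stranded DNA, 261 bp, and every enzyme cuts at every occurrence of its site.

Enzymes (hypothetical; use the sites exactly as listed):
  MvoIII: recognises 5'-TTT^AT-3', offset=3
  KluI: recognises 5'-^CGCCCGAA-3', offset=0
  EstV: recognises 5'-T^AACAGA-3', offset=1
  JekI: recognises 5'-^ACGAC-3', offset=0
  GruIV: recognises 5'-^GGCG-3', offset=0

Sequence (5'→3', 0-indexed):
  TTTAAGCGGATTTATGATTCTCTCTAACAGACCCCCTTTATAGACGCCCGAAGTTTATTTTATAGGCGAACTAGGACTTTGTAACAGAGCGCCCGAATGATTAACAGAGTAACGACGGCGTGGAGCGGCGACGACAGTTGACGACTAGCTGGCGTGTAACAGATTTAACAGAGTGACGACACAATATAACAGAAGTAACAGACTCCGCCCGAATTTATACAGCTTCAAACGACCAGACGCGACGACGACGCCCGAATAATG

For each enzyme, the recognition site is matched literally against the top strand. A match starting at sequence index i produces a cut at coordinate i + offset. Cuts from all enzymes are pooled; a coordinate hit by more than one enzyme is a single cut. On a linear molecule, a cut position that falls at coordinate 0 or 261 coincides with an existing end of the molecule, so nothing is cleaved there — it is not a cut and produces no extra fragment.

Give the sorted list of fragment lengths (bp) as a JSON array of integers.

Scan for sites:
  MvoIII TTTAT/3: at [10, 36, 53, 58, 213] ⇒ [13, 39, 56, 61, 216]
  KluI CGCCCGAA/0: at [44, 89, 205, 248] ⇒ [44, 89, 205, 248]
  EstV TAACAGA/1: at [24, 81, 101, 156, 165, 186, 195] ⇒ [25, 82, 102, 157, 166, 187, 196]
  JekI ACGAC/0: at [111, 130, 140, 175, 228, 241, 244] ⇒ [111, 130, 140, 175, 228, 241, 244]
  GruIV GGCG/0: at [64, 116, 126, 150] ⇒ [64, 116, 126, 150]

Pooled cuts: [13, 25, 39, 44, 56, 61, 64, 82, 89, 102, 111, 116, 126, 130, 140, 150, 157, 166, 175, 187, 196, 205, 216, 228, 241, 244, 248]

Fragments:
  [0,13): 13 bp
  [13,25): 12 bp
  [25,39): 14 bp
  [39,44): 5 bp
  [44,56): 12 bp
  [56,61): 5 bp
  [61,64): 3 bp
  [64,82): 18 bp
  [82,89): 7 bp
  [89,102): 13 bp
  [102,111): 9 bp
  [111,116): 5 bp
  [116,126): 10 bp
  [126,130): 4 bp
  [130,140): 10 bp
  [140,150): 10 bp
  [150,157): 7 bp
  [157,166): 9 bp
  [166,175): 9 bp
  [175,187): 12 bp
  [187,196): 9 bp
  [196,205): 9 bp
  [205,216): 11 bp
  [216,228): 12 bp
  [228,241): 13 bp
  [241,244): 3 bp
  [244,248): 4 bp
  [248,261): 13 bp

[3,3,4,4,5,5,5,7,7,9,9,9,9,9,10,10,10,11,12,12,12,12,13,13,13,13,14,18]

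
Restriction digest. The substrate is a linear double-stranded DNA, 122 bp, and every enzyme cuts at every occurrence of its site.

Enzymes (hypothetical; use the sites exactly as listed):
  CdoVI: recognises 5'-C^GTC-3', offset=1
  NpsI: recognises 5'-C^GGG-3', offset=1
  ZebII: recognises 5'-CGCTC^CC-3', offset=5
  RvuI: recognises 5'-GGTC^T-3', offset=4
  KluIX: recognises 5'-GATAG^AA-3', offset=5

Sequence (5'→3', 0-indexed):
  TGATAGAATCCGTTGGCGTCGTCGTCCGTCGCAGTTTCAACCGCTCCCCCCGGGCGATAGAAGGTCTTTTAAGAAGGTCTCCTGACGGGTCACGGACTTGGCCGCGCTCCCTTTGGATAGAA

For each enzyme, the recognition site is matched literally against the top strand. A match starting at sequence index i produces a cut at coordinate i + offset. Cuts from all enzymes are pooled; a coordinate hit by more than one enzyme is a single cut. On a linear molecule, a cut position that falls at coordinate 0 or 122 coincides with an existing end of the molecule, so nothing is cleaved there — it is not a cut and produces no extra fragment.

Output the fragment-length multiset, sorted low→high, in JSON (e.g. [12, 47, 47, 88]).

[2,3,3,4,5,6,6,7,9,11,11,13,19,23]

Per-enzyme occurrences:
  CdoVI CGTC/1: at [16, 19, 22, 26] ⇒ [17, 20, 23, 27]
  NpsI CGGG/1: at [50, 85] ⇒ [51, 86]
  ZebII CGCTCCC/5: at [41, 104] ⇒ [46, 109]
  RvuI GGTCT/4: at [62, 75] ⇒ [66, 79]
  KluIX GATAGAA/5: at [1, 55, 115] ⇒ [6, 60, 120]

All cut coordinates (distinct, sorted): [6, 17, 20, 23, 27, 46, 51, 60, 66, 79, 86, 109, 120]

Fragment lengths:
  [0,6): 6 bp
  [6,17): 11 bp
  [17,20): 3 bp
  [20,23): 3 bp
  [23,27): 4 bp
  [27,46): 19 bp
  [46,51): 5 bp
  [51,60): 9 bp
  [60,66): 6 bp
  [66,79): 13 bp
  [79,86): 7 bp
  [86,109): 23 bp
  [109,120): 11 bp
  [120,122): 2 bp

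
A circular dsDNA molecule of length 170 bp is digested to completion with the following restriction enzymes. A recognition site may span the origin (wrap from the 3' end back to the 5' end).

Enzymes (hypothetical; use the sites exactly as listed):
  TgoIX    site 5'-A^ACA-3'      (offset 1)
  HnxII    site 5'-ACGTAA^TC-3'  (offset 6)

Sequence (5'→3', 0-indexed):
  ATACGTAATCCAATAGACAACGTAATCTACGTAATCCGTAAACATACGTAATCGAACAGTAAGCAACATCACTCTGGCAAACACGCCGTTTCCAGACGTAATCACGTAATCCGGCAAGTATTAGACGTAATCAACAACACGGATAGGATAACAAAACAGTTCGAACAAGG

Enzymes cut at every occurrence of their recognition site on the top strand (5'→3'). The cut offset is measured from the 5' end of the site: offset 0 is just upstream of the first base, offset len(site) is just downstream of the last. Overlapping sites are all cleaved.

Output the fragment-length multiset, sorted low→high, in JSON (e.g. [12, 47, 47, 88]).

[3,3,4,5,7,8,9,9,10,10,14,14,15,17,21,21]

Scan for sites:
  TgoIX (AACA, off=1): starts [40, 54, 64, 79, 132, 135, 149, 154, 163] → cuts [41, 55, 65, 80, 133, 136, 150, 155, 164]
  HnxII (ACGTAATC, off=6): starts [2, 19, 28, 45, 95, 103, 124] → cuts [8, 25, 34, 51, 101, 109, 130]

All cut coordinates (distinct, sorted): [8, 25, 34, 41, 51, 55, 65, 80, 101, 109, 130, 133, 136, 150, 155, 164]

Fragments:
  8→25: 17 bp
  25→34: 9 bp
  34→41: 7 bp
  41→51: 10 bp
  51→55: 4 bp
  55→65: 10 bp
  65→80: 15 bp
  80→101: 21 bp
  101→109: 8 bp
  109→130: 21 bp
  130→133: 3 bp
  133→136: 3 bp
  136→150: 14 bp
  150→155: 5 bp
  155→164: 9 bp
  164→8 (wrap): 170-164+8 = 14 bp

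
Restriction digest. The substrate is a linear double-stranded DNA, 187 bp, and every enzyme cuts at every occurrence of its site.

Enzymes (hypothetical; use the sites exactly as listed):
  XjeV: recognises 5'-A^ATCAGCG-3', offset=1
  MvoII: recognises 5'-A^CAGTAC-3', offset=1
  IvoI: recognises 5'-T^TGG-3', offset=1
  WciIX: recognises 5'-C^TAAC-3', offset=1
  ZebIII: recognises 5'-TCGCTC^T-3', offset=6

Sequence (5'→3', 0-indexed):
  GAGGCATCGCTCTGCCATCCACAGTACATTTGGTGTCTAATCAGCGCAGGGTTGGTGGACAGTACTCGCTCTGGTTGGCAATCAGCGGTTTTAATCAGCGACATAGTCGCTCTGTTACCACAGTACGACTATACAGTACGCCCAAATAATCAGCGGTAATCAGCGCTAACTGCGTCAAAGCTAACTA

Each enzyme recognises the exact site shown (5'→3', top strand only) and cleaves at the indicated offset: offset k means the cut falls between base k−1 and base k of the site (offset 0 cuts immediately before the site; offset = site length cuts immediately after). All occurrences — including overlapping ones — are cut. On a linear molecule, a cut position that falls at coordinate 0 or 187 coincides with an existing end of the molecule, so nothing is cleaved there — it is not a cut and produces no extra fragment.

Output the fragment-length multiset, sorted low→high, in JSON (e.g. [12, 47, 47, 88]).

Scan for sites:
  XjeV (AATCAGCG, off=1): starts [38, 79, 92, 147, 157] → cuts [39, 80, 93, 148, 158]
  MvoII (ACAGTAC, off=1): starts [20, 58, 119, 132] → cuts [21, 59, 120, 133]
  IvoI (TTGG, off=1): starts [29, 51, 74] → cuts [30, 52, 75]
  WciIX (CTAAC, off=1): starts [165, 180] → cuts [166, 181]
  ZebIII (TCGCTCT, off=6): starts [6, 65, 106] → cuts [12, 71, 112]

All cut coordinates (distinct, sorted): [12, 21, 30, 39, 52, 59, 71, 75, 80, 93, 112, 120, 133, 148, 158, 166, 181]

Fragments:
  [0,12): 12 bp
  [12,21): 9 bp
  [21,30): 9 bp
  [30,39): 9 bp
  [39,52): 13 bp
  [52,59): 7 bp
  [59,71): 12 bp
  [71,75): 4 bp
  [75,80): 5 bp
  [80,93): 13 bp
  [93,112): 19 bp
  [112,120): 8 bp
  [120,133): 13 bp
  [133,148): 15 bp
  [148,158): 10 bp
  [158,166): 8 bp
  [166,181): 15 bp
  [181,187): 6 bp

[4,5,6,7,8,8,9,9,9,10,12,12,13,13,13,15,15,19]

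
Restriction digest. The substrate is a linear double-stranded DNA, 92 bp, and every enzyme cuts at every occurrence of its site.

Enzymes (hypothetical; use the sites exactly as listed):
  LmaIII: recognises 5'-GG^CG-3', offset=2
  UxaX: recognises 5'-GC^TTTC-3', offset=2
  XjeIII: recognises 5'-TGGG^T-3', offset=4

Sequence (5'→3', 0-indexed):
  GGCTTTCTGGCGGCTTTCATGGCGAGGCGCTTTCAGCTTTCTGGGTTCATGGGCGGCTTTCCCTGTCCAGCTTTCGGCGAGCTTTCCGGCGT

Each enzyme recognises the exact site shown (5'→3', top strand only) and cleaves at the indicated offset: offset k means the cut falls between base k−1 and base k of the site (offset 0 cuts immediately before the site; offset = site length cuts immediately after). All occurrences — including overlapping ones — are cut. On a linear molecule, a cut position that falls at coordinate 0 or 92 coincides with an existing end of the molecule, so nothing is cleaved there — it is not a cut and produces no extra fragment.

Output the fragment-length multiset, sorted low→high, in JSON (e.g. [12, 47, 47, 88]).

Scan for sites:
  LmaIII (GGCG, off=2): starts [8, 20, 25, 51, 75, 87] → cuts [10, 22, 27, 53, 77, 89]
  UxaX (GCTTTC, off=2): starts [1, 12, 28, 35, 55, 69, 80] → cuts [3, 14, 30, 37, 57, 71, 82]
  XjeIII (TGGGT, off=4): starts [41] → cuts [45]

Pooled cuts: [3, 10, 14, 22, 27, 30, 37, 45, 53, 57, 71, 77, 82, 89]

Fragments:
  [0,3): 3 bp
  [3,10): 7 bp
  [10,14): 4 bp
  [14,22): 8 bp
  [22,27): 5 bp
  [27,30): 3 bp
  [30,37): 7 bp
  [37,45): 8 bp
  [45,53): 8 bp
  [53,57): 4 bp
  [57,71): 14 bp
  [71,77): 6 bp
  [77,82): 5 bp
  [82,89): 7 bp
  [89,92): 3 bp

[3,3,3,4,4,5,5,6,7,7,7,8,8,8,14]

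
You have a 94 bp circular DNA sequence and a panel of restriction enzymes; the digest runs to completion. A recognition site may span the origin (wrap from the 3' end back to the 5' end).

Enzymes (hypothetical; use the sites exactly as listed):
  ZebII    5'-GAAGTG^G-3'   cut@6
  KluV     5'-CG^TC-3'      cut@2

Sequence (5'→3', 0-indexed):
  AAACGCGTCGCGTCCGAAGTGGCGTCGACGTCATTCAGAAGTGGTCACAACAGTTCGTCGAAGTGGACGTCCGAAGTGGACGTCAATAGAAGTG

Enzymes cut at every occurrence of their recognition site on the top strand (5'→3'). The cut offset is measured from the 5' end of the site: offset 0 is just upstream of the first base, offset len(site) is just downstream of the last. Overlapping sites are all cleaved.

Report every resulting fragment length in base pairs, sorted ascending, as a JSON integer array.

[3,4,4,5,6,8,9,9,13,14,19]

Per-enzyme occurrences:
  ZebII GAAGTGG/6: at [15, 37, 59, 72] ⇒ [21, 43, 65, 78]
  KluV CGTC/2: at [5, 10, 22, 28, 55, 67, 80] ⇒ [7, 12, 24, 30, 57, 69, 82]

Pooled cuts: [7, 12, 21, 24, 30, 43, 57, 65, 69, 78, 82]

Fragment lengths:
  7→12: 5 bp
  12→21: 9 bp
  21→24: 3 bp
  24→30: 6 bp
  30→43: 13 bp
  43→57: 14 bp
  57→65: 8 bp
  65→69: 4 bp
  69→78: 9 bp
  78→82: 4 bp
  82→7 (wrap): 94-82+7 = 19 bp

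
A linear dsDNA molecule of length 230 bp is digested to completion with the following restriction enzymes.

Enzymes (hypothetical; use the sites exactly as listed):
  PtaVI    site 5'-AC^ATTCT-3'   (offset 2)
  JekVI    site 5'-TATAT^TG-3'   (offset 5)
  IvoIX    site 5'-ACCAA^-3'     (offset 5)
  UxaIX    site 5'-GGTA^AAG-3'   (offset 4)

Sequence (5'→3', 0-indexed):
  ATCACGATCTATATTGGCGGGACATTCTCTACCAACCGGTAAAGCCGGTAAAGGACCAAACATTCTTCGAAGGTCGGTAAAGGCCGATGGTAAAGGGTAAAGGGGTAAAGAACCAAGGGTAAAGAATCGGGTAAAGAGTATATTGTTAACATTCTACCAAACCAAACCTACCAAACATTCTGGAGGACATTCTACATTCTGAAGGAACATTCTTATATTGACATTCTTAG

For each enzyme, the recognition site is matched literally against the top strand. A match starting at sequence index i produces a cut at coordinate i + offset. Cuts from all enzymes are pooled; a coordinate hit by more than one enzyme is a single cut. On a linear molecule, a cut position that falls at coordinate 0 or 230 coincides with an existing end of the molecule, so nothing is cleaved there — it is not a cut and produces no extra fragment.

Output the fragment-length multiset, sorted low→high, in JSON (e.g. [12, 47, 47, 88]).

[2,2,4,5,5,6,7,7,7,8,8,9,9,9,9,9,10,10,10,12,12,12,13,13,14,18]

Scan for sites:
  PtaVI ACATTCT/2: at [21, 59, 148, 174, 186, 193, 206, 220] ⇒ [23, 61, 150, 176, 188, 195, 208, 222]
  JekVI TATATTG/5: at [9, 138, 213] ⇒ [14, 143, 218]
  IvoIX ACCAA/5: at [30, 54, 111, 155, 160, 169] ⇒ [35, 59, 116, 160, 165, 174]
  UxaIX GGTAAAG/4: at [37, 46, 75, 88, 95, 103, 117, 129] ⇒ [41, 50, 79, 92, 99, 107, 121, 133]

All cut coordinates (distinct, sorted): [14, 23, 35, 41, 50, 59, 61, 79, 92, 99, 107, 116, 121, 133, 143, 150, 160, 165, 174, 176, 188, 195, 208, 218, 222]

Fragment lengths:
  [0,14): 14 bp
  [14,23): 9 bp
  [23,35): 12 bp
  [35,41): 6 bp
  [41,50): 9 bp
  [50,59): 9 bp
  [59,61): 2 bp
  [61,79): 18 bp
  [79,92): 13 bp
  [92,99): 7 bp
  [99,107): 8 bp
  [107,116): 9 bp
  [116,121): 5 bp
  [121,133): 12 bp
  [133,143): 10 bp
  [143,150): 7 bp
  [150,160): 10 bp
  [160,165): 5 bp
  [165,174): 9 bp
  [174,176): 2 bp
  [176,188): 12 bp
  [188,195): 7 bp
  [195,208): 13 bp
  [208,218): 10 bp
  [218,222): 4 bp
  [222,230): 8 bp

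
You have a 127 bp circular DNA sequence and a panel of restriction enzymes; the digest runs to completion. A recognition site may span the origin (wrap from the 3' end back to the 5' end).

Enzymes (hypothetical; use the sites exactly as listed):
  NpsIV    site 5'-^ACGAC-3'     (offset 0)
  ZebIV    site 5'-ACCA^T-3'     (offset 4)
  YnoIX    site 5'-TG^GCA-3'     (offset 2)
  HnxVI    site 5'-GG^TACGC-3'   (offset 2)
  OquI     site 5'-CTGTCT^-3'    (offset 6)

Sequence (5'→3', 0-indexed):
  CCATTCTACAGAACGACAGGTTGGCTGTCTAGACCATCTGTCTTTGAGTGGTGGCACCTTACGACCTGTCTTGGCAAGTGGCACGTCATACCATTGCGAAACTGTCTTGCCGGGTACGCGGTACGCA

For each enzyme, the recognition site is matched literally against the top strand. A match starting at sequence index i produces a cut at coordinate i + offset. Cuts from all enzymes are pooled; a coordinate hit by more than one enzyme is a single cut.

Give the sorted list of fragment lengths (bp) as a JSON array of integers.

Per-enzyme occurrences:
  NpsIV (ACGAC, off=0): starts [12, 60] → cuts [12, 60]
  ZebIV (ACCAT, off=4): starts [32, 89, 126] → cuts [3, 36, 93]
  YnoIX (TGGCA, off=2): starts [51, 71, 78] → cuts [53, 73, 80]
  HnxVI (GGTACGC, off=2): starts [112, 119] → cuts [114, 121]
  OquI (CTGTCT, off=6): starts [24, 37, 65, 101] → cuts [30, 43, 71, 107]

Pooled cuts: [3, 12, 30, 36, 43, 53, 60, 71, 73, 80, 93, 107, 114, 121]

Fragments:
  3→12: 9 bp
  12→30: 18 bp
  30→36: 6 bp
  36→43: 7 bp
  43→53: 10 bp
  53→60: 7 bp
  60→71: 11 bp
  71→73: 2 bp
  73→80: 7 bp
  80→93: 13 bp
  93→107: 14 bp
  107→114: 7 bp
  114→121: 7 bp
  121→3 (wrap): 127-121+3 = 9 bp

[2,6,7,7,7,7,7,9,9,10,11,13,14,18]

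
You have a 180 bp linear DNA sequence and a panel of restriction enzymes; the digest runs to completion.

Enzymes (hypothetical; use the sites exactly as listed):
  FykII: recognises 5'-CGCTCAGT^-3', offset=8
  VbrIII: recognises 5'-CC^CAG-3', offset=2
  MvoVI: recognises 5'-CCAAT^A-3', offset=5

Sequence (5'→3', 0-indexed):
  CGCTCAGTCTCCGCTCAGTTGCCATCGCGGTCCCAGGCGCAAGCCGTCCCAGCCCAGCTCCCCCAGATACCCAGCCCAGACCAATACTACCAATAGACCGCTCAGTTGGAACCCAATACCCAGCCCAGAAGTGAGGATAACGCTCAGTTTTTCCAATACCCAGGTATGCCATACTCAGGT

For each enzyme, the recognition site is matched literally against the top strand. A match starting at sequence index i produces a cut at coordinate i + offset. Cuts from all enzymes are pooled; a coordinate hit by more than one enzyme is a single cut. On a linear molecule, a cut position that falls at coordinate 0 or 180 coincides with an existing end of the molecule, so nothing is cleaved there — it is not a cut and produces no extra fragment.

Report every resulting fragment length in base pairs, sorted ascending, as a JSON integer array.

[3,3,5,5,5,8,8,9,9,9,9,11,11,12,14,16,20,23]

Per-enzyme occurrences:
  FykII (CGCTCAGT, off=8): starts [0, 11, 98, 140] → cuts [8, 19, 106, 148]
  VbrIII (CCCAG, off=2): starts [31, 47, 52, 61, 69, 74, 118, 123, 158] → cuts [33, 49, 54, 63, 71, 76, 120, 125, 160]
  MvoVI (CCAATA, off=5): starts [80, 89, 112, 152] → cuts [85, 94, 117, 157]

All cut coordinates (distinct, sorted): [8, 19, 33, 49, 54, 63, 71, 76, 85, 94, 106, 117, 120, 125, 148, 157, 160]

Fragments:
  [0,8): 8 bp
  [8,19): 11 bp
  [19,33): 14 bp
  [33,49): 16 bp
  [49,54): 5 bp
  [54,63): 9 bp
  [63,71): 8 bp
  [71,76): 5 bp
  [76,85): 9 bp
  [85,94): 9 bp
  [94,106): 12 bp
  [106,117): 11 bp
  [117,120): 3 bp
  [120,125): 5 bp
  [125,148): 23 bp
  [148,157): 9 bp
  [157,160): 3 bp
  [160,180): 20 bp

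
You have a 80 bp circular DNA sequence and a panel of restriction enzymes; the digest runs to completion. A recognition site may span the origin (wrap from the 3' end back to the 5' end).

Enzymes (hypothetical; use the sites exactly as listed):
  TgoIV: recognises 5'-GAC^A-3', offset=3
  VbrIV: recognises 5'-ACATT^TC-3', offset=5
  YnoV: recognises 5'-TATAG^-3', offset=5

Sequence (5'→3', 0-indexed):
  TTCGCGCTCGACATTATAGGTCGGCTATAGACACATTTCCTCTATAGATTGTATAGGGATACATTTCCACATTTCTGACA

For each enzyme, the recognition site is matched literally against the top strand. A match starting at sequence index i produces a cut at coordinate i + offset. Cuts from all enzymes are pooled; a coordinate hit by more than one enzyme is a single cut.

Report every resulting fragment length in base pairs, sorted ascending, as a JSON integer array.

[2,5,6,7,8,9,9,10,11,13]

Per-enzyme occurrences:
  TgoIV (GACA, off=3): starts [9, 29, 76] → cuts [12, 32, 79]
  VbrIV (ACATTTC, off=5): starts [32, 60, 68] → cuts [37, 65, 73]
  YnoV (TATAG, off=5): starts [14, 25, 42, 51] → cuts [19, 30, 47, 56]

Pooled cuts: [12, 19, 30, 32, 37, 47, 56, 65, 73, 79]

Fragments:
  12→19: 7 bp
  19→30: 11 bp
  30→32: 2 bp
  32→37: 5 bp
  37→47: 10 bp
  47→56: 9 bp
  56→65: 9 bp
  65→73: 8 bp
  73→79: 6 bp
  79→12 (wrap): 80-79+12 = 13 bp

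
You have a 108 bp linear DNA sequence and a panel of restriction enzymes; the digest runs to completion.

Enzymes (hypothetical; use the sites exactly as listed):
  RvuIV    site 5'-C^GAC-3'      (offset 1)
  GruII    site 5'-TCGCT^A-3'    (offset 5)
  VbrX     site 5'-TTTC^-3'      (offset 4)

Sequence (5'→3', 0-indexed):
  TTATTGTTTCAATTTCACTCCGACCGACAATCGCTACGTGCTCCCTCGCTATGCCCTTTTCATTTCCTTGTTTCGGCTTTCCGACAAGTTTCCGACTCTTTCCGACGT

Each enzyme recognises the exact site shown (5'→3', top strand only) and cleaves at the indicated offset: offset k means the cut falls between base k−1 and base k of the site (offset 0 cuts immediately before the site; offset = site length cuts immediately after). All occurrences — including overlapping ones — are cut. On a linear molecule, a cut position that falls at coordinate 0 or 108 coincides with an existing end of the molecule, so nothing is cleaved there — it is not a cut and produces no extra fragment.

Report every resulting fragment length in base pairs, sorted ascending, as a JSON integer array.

Per-enzyme occurrences:
  RvuIV CGAC/1: at [20, 24, 81, 92, 102] ⇒ [21, 25, 82, 93, 103]
  GruII TCGCTA/5: at [30, 45] ⇒ [35, 50]
  VbrX TTTC/4: at [6, 12, 57, 62, 70, 77, 88, 98] ⇒ [10, 16, 61, 66, 74, 81, 92, 102]

Pooled cuts: [10, 16, 21, 25, 35, 50, 61, 66, 74, 81, 82, 92, 93, 102, 103]

Fragment lengths:
  [0,10): 10 bp
  [10,16): 6 bp
  [16,21): 5 bp
  [21,25): 4 bp
  [25,35): 10 bp
  [35,50): 15 bp
  [50,61): 11 bp
  [61,66): 5 bp
  [66,74): 8 bp
  [74,81): 7 bp
  [81,82): 1 bp
  [82,92): 10 bp
  [92,93): 1 bp
  [93,102): 9 bp
  [102,103): 1 bp
  [103,108): 5 bp

[1,1,1,4,5,5,5,6,7,8,9,10,10,10,11,15]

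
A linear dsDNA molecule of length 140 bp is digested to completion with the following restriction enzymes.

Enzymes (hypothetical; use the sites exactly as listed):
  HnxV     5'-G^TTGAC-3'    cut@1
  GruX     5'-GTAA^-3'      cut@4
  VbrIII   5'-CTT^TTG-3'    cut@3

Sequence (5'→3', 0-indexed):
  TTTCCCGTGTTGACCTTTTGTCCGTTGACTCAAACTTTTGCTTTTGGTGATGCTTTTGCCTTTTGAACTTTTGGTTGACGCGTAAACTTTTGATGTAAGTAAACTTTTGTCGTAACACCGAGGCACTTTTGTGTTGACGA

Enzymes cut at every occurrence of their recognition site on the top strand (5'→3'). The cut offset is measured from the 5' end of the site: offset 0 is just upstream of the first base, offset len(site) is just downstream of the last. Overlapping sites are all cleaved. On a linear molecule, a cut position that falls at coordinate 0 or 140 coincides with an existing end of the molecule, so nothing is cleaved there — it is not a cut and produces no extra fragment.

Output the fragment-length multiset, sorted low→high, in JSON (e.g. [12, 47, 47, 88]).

Scan for sites:
  HnxV (GTTGAC, off=1): starts [8, 23, 73, 132] → cuts [9, 24, 74, 133]
  GruX (GTAA, off=4): starts [81, 94, 98, 111] → cuts [85, 98, 102, 115]
  VbrIII (CTTTTG, off=3): starts [14, 34, 40, 52, 59, 67, 86, 103, 125] → cuts [17, 37, 43, 55, 62, 70, 89, 106, 128]

Pooled cuts: [9, 17, 24, 37, 43, 55, 62, 70, 74, 85, 89, 98, 102, 106, 115, 128, 133]

Fragments:
  [0,9): 9 bp
  [9,17): 8 bp
  [17,24): 7 bp
  [24,37): 13 bp
  [37,43): 6 bp
  [43,55): 12 bp
  [55,62): 7 bp
  [62,70): 8 bp
  [70,74): 4 bp
  [74,85): 11 bp
  [85,89): 4 bp
  [89,98): 9 bp
  [98,102): 4 bp
  [102,106): 4 bp
  [106,115): 9 bp
  [115,128): 13 bp
  [128,133): 5 bp
  [133,140): 7 bp

[4,4,4,4,5,6,7,7,7,8,8,9,9,9,11,12,13,13]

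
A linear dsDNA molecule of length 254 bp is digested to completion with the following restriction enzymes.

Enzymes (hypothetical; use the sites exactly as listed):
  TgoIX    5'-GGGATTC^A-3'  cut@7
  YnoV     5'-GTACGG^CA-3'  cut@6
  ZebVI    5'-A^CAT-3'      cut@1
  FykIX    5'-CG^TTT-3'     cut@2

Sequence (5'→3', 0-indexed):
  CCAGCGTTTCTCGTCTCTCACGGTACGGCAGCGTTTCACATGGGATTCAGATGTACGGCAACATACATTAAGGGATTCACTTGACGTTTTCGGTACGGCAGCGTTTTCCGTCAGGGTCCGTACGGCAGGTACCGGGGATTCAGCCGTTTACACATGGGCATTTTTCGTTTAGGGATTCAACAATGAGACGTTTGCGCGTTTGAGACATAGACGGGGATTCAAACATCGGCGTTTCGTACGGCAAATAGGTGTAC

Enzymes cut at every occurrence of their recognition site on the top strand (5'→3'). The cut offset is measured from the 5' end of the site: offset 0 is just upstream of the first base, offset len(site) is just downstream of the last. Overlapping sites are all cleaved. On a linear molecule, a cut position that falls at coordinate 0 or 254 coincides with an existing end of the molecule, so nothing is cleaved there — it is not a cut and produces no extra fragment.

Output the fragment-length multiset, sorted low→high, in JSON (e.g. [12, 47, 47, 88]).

Scan for sites:
  TgoIX (GGGATTCA, off=7): starts [41, 71, 134, 171, 213] → cuts [48, 78, 141, 178, 220]
  YnoV (GTACGGCA, off=6): starts [22, 52, 92, 119, 235] → cuts [28, 58, 98, 125, 241]
  ZebVI (ACAT, off=1): starts [37, 60, 64, 151, 204, 222] → cuts [38, 61, 65, 152, 205, 223]
  FykIX (CGTTT, off=2): starts [4, 31, 84, 101, 144, 165, 188, 196, 229] → cuts [6, 33, 86, 103, 146, 167, 190, 198, 231]

Pooled cuts: [6, 28, 33, 38, 48, 58, 61, 65, 78, 86, 98, 103, 125, 141, 146, 152, 167, 178, 190, 198, 205, 220, 223, 231, 241]

Fragments:
  [0,6): 6 bp
  [6,28): 22 bp
  [28,33): 5 bp
  [33,38): 5 bp
  [38,48): 10 bp
  [48,58): 10 bp
  [58,61): 3 bp
  [61,65): 4 bp
  [65,78): 13 bp
  [78,86): 8 bp
  [86,98): 12 bp
  [98,103): 5 bp
  [103,125): 22 bp
  [125,141): 16 bp
  [141,146): 5 bp
  [146,152): 6 bp
  [152,167): 15 bp
  [167,178): 11 bp
  [178,190): 12 bp
  [190,198): 8 bp
  [198,205): 7 bp
  [205,220): 15 bp
  [220,223): 3 bp
  [223,231): 8 bp
  [231,241): 10 bp
  [241,254): 13 bp

[3,3,4,5,5,5,5,6,6,7,8,8,8,10,10,10,11,12,12,13,13,15,15,16,22,22]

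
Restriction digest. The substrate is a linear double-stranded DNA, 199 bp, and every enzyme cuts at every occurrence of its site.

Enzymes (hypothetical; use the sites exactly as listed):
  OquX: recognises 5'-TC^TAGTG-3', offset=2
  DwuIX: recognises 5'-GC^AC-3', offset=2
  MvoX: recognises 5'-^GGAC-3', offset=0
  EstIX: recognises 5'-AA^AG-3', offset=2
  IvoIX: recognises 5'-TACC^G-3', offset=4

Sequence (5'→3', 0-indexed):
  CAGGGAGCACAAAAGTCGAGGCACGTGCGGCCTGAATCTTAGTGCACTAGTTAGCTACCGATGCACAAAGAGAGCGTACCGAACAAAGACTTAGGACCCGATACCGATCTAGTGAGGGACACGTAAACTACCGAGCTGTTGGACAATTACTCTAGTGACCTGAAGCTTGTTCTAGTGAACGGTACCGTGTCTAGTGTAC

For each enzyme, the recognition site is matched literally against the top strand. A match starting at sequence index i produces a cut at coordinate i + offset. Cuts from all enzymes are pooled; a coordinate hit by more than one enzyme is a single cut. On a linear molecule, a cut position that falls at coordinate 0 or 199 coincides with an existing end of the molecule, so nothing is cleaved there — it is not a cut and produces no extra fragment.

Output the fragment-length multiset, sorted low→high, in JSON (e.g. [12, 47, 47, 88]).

Site scan:
  OquX (TCTAGTG, off=2): starts [107, 150, 170, 189] → cuts [109, 152, 172, 191]
  DwuIX (GCAC, off=2): starts [6, 20, 43, 62] → cuts [8, 22, 45, 64]
  MvoX (GGAC, off=0): starts [93, 116, 140] → cuts [93, 116, 140]
  EstIX (AAAG, off=2): starts [11, 66, 84] → cuts [13, 68, 86]
  IvoIX (TACCG, off=4): starts [55, 76, 101, 128, 182] → cuts [59, 80, 105, 132, 186]

All cut coordinates (distinct, sorted): [8, 13, 22, 45, 59, 64, 68, 80, 86, 93, 105, 109, 116, 132, 140, 152, 172, 186, 191]

Fragments:
  [0,8): 8 bp
  [8,13): 5 bp
  [13,22): 9 bp
  [22,45): 23 bp
  [45,59): 14 bp
  [59,64): 5 bp
  [64,68): 4 bp
  [68,80): 12 bp
  [80,86): 6 bp
  [86,93): 7 bp
  [93,105): 12 bp
  [105,109): 4 bp
  [109,116): 7 bp
  [116,132): 16 bp
  [132,140): 8 bp
  [140,152): 12 bp
  [152,172): 20 bp
  [172,186): 14 bp
  [186,191): 5 bp
  [191,199): 8 bp

[4,4,5,5,5,6,7,7,8,8,8,9,12,12,12,14,14,16,20,23]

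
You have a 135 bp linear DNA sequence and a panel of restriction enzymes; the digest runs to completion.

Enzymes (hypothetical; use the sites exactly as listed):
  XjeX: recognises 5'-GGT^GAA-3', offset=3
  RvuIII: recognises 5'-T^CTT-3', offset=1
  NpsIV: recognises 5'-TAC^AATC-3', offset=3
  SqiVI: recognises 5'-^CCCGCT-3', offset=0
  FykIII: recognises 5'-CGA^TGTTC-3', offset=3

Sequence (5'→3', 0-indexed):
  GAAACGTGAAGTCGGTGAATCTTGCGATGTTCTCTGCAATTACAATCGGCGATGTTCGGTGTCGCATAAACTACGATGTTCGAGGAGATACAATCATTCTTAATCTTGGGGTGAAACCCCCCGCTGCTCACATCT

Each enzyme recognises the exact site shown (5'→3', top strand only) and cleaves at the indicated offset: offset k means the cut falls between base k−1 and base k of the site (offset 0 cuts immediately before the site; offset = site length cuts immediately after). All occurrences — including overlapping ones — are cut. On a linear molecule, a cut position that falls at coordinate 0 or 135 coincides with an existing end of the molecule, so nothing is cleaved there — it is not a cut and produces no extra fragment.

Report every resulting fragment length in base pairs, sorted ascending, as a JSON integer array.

[4,6,7,7,7,8,9,15,16,16,16,24]

Per-enzyme occurrences:
  XjeX GGTGAA/3: at [13, 109] ⇒ [16, 112]
  RvuIII TCTT/1: at [19, 97, 103] ⇒ [20, 98, 104]
  NpsIV TACAATC/3: at [40, 88] ⇒ [43, 91]
  SqiVI CCCGCT/0: at [119] ⇒ [119]
  FykIII CGATGTTC/3: at [24, 49, 73] ⇒ [27, 52, 76]

Pooled cuts: [16, 20, 27, 43, 52, 76, 91, 98, 104, 112, 119]

Fragment lengths:
  [0,16): 16 bp
  [16,20): 4 bp
  [20,27): 7 bp
  [27,43): 16 bp
  [43,52): 9 bp
  [52,76): 24 bp
  [76,91): 15 bp
  [91,98): 7 bp
  [98,104): 6 bp
  [104,112): 8 bp
  [112,119): 7 bp
  [119,135): 16 bp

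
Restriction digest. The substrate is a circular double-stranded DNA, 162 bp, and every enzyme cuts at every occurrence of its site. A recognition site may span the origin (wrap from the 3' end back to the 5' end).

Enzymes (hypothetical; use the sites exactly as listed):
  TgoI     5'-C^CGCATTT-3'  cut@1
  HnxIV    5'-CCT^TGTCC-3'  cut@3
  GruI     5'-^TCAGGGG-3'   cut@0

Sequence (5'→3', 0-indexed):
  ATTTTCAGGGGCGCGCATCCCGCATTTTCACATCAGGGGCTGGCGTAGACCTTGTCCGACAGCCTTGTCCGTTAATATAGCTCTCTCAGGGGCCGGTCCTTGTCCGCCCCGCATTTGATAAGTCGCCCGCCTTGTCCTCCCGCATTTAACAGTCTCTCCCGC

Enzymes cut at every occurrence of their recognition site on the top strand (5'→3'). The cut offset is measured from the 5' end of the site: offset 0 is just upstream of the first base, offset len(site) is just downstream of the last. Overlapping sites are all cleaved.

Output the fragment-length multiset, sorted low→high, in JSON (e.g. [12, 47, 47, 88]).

Site scan:
  TgoI CCGCATTT/1: at [19, 108, 139, 158] ⇒ [20, 109, 140, 159]
  HnxIV CCTTGTCC/3: at [49, 62, 97, 129] ⇒ [52, 65, 100, 132]
  GruI TCAGGGG/0: at [4, 32, 85] ⇒ [4, 32, 85]

Pooled cuts: [4, 20, 32, 52, 65, 85, 100, 109, 132, 140, 159]

Fragments:
  4→20: 16 bp
  20→32: 12 bp
  32→52: 20 bp
  52→65: 13 bp
  65→85: 20 bp
  85→100: 15 bp
  100→109: 9 bp
  109→132: 23 bp
  132→140: 8 bp
  140→159: 19 bp
  159→4 (wrap): 162-159+4 = 7 bp

[7,8,9,12,13,15,16,19,20,20,23]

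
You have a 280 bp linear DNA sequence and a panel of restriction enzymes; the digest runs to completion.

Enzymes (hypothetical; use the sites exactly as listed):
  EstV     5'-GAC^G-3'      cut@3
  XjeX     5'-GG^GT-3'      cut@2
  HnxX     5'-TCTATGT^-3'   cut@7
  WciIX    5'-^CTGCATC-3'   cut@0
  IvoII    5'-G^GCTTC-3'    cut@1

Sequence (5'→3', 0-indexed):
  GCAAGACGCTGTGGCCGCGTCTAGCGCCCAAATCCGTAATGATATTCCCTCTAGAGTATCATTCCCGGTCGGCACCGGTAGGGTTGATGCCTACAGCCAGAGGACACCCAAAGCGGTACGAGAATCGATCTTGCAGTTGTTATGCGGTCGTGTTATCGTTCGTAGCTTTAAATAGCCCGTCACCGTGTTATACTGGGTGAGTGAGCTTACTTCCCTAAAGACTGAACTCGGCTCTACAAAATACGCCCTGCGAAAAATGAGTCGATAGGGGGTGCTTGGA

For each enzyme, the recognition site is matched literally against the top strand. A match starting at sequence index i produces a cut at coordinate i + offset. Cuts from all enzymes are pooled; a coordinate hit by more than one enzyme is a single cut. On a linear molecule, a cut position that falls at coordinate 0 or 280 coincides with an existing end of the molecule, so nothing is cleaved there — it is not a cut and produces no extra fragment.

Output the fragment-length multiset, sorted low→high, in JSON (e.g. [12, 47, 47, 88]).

[7,9,75,75,114]

Per-enzyme occurrences:
  EstV GACG/3: at [4] ⇒ [7]
  XjeX GGGT/2: at [80, 194, 269] ⇒ [82, 196, 271]
  HnxX (TCTATGT, off=7): no sites
  WciIX (CTGCATC, off=0): no sites
  IvoII (GGCTTC, off=1): no sites

All cut coordinates (distinct, sorted): [7, 82, 196, 271]

Fragments:
  [0,7): 7 bp
  [7,82): 75 bp
  [82,196): 114 bp
  [196,271): 75 bp
  [271,280): 9 bp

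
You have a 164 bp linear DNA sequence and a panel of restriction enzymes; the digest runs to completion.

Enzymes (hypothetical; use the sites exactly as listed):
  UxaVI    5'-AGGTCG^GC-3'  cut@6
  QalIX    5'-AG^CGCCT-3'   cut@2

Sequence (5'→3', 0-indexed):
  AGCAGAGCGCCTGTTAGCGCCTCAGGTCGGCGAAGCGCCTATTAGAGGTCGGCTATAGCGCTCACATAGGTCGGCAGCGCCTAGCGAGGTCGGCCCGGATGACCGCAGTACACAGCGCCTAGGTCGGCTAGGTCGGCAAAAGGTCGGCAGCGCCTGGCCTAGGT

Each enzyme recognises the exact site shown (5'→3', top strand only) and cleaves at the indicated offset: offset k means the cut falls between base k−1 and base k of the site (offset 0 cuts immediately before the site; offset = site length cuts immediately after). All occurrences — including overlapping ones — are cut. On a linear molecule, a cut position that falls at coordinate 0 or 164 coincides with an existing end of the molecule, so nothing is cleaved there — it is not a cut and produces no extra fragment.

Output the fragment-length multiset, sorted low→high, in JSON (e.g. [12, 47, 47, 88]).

[4,4,6,7,9,10,11,11,12,14,15,16,22,23]

Per-enzyme occurrences:
  UxaVI AGGTCGGC/6: at [23, 45, 67, 86, 120, 129, 140] ⇒ [29, 51, 73, 92, 126, 135, 146]
  QalIX AGCGCCT/2: at [5, 15, 33, 75, 113, 148] ⇒ [7, 17, 35, 77, 115, 150]

Pooled cuts: [7, 17, 29, 35, 51, 73, 77, 92, 115, 126, 135, 146, 150]

Fragments:
  [0,7): 7 bp
  [7,17): 10 bp
  [17,29): 12 bp
  [29,35): 6 bp
  [35,51): 16 bp
  [51,73): 22 bp
  [73,77): 4 bp
  [77,92): 15 bp
  [92,115): 23 bp
  [115,126): 11 bp
  [126,135): 9 bp
  [135,146): 11 bp
  [146,150): 4 bp
  [150,164): 14 bp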